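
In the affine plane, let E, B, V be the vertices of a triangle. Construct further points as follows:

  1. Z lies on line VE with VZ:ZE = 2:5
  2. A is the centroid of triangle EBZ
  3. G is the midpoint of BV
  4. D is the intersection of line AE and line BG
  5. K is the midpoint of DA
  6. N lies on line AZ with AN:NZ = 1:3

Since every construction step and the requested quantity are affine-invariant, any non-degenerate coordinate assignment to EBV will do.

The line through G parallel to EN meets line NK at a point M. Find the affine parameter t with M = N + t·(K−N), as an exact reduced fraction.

t = 36/55

Assign E = (0, 0), B = (1, 0), V = (0, 1) — the answer is frame-independent, so this choice is without loss of generality.
1. Z lies on line VE with VZ:ZE = 2:5 ⇒ Z = (0, 5/7)
2. A is the centroid of triangle EBZ ⇒ A = (1/3, 5/21)
3. G is the midpoint of BV ⇒ G = (1/2, 1/2)
4. D is the intersection of line AE and line BG ⇒ D = (7/12, 5/12)
5. K is the midpoint of DA ⇒ K = (11/24, 55/168)
6. N lies on line AZ with AN:NZ = 1:3 ⇒ N = (1/4, 5/14)
through G parallel to EN: direction (1/4, 5/14); meets NK at M = (17/44, 26/77)
M = N + t·(K−N) with t = 36/55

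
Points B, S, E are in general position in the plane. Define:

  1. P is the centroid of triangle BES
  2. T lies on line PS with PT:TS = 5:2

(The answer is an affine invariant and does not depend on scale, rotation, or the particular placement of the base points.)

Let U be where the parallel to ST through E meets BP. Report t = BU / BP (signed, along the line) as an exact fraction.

Choose coordinates B = (0, 0), S = (1, 0), E = (0, 1).
1. P is the centroid of triangle BES ⇒ P = (1/3, 1/3)
2. T lies on line PS with PT:TS = 5:2 ⇒ T = (17/21, 2/21)
through E parallel to ST: direction (-4/21, 2/21); meets BP at U = (2/3, 2/3)
U = B + t·(P−B) with t = 2

t = 2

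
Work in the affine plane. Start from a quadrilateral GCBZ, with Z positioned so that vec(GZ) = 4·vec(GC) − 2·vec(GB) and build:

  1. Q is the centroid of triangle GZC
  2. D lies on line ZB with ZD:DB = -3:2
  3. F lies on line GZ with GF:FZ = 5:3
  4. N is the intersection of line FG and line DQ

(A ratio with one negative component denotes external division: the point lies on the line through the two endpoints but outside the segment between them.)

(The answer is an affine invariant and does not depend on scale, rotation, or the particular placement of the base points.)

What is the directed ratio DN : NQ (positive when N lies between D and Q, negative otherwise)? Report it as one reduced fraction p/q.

DN:NQ = -18

Set G = (0, 0), C = (1, 0), B = (0, 1), Z = (4, -2); any affine frame gives the same invariant.
1. Q is the centroid of triangle GZC ⇒ Q = (5/3, -2/3)
2. D lies on line ZB with ZD:DB = -3:2 ⇒ D = (-8, 7)
3. F lies on line GZ with GF:FZ = 5:3 ⇒ F = (5/2, -5/4)
4. N is the intersection of line FG and line DQ ⇒ N = (38/17, -19/17)
N = D + t·(Q−D) with t = 18/17, so DN:NQ = t:(1−t) = 18/17:-1/17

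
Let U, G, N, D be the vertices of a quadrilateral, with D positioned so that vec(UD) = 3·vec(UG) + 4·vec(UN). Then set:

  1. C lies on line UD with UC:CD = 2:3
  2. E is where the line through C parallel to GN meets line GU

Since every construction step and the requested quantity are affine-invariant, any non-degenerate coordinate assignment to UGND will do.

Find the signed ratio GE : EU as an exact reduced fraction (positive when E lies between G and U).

GE:EU = -9/14

Choose coordinates U = (0, 0), G = (1, 0), N = (0, 1), D = (3, 4).
1. C lies on line UD with UC:CD = 2:3 ⇒ C = (6/5, 8/5)
2. E is where the line through C parallel to GN meets line GU ⇒ E = (14/5, 0)
E = G + t·(U−G) with t = -9/5, so GE:EU = t:(1−t) = -9/5:14/5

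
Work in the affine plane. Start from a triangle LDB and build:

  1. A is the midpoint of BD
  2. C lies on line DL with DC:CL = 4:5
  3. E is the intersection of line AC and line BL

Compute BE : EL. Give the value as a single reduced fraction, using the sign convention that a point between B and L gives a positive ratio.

BE:EL = -4/5

Work in coordinates with L = (0, 0), D = (1, 0), B = (0, 1).
1. A is the midpoint of BD ⇒ A = (1/2, 1/2)
2. C lies on line DL with DC:CL = 4:5 ⇒ C = (5/9, 0)
3. E is the intersection of line AC and line BL ⇒ E = (0, 5)
E = B + t·(L−B) with t = -4, so BE:EL = t:(1−t) = -4:5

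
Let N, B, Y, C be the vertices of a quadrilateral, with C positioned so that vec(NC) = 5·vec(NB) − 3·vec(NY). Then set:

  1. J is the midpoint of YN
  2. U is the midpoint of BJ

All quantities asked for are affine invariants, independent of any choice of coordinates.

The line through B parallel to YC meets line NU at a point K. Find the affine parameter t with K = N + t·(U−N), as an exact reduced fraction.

Set N = (0, 0), B = (1, 0), Y = (0, 1), C = (5, -3); any affine frame gives the same invariant.
1. J is the midpoint of YN ⇒ J = (0, 1/2)
2. U is the midpoint of BJ ⇒ U = (1/2, 1/4)
through B parallel to YC: direction (5, -4); meets NU at K = (8/13, 4/13)
K = N + t·(U−N) with t = 16/13

t = 16/13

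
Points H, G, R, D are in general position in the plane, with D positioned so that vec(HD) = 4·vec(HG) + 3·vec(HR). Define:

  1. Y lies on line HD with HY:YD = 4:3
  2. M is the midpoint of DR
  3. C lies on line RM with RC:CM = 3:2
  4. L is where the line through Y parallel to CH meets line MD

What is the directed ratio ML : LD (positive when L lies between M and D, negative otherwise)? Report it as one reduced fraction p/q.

ML:LD = 2/3

Assign H = (0, 0), G = (1, 0), R = (0, 1), D = (4, 3) — the answer is frame-independent, so this choice is without loss of generality.
1. Y lies on line HD with HY:YD = 4:3 ⇒ Y = (16/7, 12/7)
2. M is the midpoint of DR ⇒ M = (2, 2)
3. C lies on line RM with RC:CM = 3:2 ⇒ C = (6/5, 8/5)
4. L is where the line through Y parallel to CH meets line MD ⇒ L = (14/5, 12/5)
L = M + t·(D−M) with t = 2/5, so ML:LD = t:(1−t) = 2/5:3/5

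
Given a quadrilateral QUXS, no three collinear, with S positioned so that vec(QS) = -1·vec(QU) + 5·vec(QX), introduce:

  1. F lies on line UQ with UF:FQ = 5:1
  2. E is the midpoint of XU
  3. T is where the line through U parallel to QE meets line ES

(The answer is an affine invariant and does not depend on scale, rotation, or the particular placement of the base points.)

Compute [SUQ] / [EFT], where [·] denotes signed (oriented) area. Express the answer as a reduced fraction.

Work in coordinates with Q = (0, 0), U = (1, 0), X = (0, 1), S = (-1, 5).
1. F lies on line UQ with UF:FQ = 5:1 ⇒ F = (1/6, 0)
2. E is the midpoint of XU ⇒ E = (1/2, 1/2)
3. T is where the line through U parallel to QE meets line ES ⇒ T = (3/4, -1/4)
2·[SUQ] = -5, 2·[EFT] = 3/8
[SUQ]:[EFT] = -5:3/8 = -40/3

[SUQ]:[EFT] = -40/3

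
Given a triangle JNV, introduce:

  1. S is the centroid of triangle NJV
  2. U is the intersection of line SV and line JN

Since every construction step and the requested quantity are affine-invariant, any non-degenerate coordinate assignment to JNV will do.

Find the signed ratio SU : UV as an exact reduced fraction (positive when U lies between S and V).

SU:UV = -1/3

Work in coordinates with J = (0, 0), N = (1, 0), V = (0, 1).
1. S is the centroid of triangle NJV ⇒ S = (1/3, 1/3)
2. U is the intersection of line SV and line JN ⇒ U = (1/2, 0)
U = S + t·(V−S) with t = -1/2, so SU:UV = t:(1−t) = -1/2:3/2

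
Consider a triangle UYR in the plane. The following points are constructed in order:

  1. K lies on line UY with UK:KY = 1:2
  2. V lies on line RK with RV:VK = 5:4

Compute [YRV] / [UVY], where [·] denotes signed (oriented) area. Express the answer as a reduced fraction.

[YRV]:[UVY] = -5/6

Assign U = (0, 0), Y = (1, 0), R = (0, 1) — the answer is frame-independent, so this choice is without loss of generality.
1. K lies on line UY with UK:KY = 1:2 ⇒ K = (1/3, 0)
2. V lies on line RK with RV:VK = 5:4 ⇒ V = (5/27, 4/9)
2·[YRV] = 10/27, 2·[UVY] = -4/9
[YRV]:[UVY] = 10/27:-4/9 = -5/6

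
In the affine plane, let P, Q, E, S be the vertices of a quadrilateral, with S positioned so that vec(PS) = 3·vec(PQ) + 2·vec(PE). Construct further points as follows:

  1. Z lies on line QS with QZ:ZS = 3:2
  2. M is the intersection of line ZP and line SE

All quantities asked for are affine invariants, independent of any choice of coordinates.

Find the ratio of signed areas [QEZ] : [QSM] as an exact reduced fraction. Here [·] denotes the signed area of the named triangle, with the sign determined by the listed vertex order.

[QEZ]:[QSM] = 21/20

Assign P = (0, 0), Q = (1, 0), E = (0, 1), S = (3, 2) — the answer is frame-independent, so this choice is without loss of generality.
1. Z lies on line QS with QZ:ZS = 3:2 ⇒ Z = (11/5, 6/5)
2. M is the intersection of line ZP and line SE ⇒ M = (33/7, 18/7)
2·[QEZ] = -12/5, 2·[QSM] = -16/7
[QEZ]:[QSM] = -12/5:-16/7 = 21/20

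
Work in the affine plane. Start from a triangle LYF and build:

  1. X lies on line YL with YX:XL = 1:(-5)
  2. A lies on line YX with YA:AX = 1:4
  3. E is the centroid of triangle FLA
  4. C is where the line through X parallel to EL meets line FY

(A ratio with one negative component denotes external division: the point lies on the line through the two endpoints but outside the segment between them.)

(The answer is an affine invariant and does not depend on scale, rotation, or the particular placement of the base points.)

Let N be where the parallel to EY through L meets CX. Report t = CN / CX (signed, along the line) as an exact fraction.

Set L = (0, 0), Y = (1, 0), F = (0, 1); any affine frame gives the same invariant.
1. X lies on line YL with YX:XL = 1:(-5) ⇒ X = (5/4, 0)
2. A lies on line YX with YA:AX = 1:4 ⇒ A = (21/20, 0)
3. E is the centroid of triangle FLA ⇒ E = (7/20, 1/3)
4. C is where the line through X parallel to EL meets line FY ⇒ C = (46/41, -5/41)
through L parallel to EY: direction (13/20, -1/3); meets CX at N = (13/16, -5/12)
N = C + t·(X−C) with t = -29/12

t = -29/12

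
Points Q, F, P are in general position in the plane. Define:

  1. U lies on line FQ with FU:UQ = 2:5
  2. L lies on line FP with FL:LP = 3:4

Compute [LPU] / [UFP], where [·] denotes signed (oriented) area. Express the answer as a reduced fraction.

Work in coordinates with Q = (0, 0), F = (1, 0), P = (0, 1).
1. U lies on line FQ with FU:UQ = 2:5 ⇒ U = (5/7, 0)
2. L lies on line FP with FL:LP = 3:4 ⇒ L = (4/7, 3/7)
2·[LPU] = 8/49, 2·[UFP] = 2/7
[LPU]:[UFP] = 8/49:2/7 = 4/7

[LPU]:[UFP] = 4/7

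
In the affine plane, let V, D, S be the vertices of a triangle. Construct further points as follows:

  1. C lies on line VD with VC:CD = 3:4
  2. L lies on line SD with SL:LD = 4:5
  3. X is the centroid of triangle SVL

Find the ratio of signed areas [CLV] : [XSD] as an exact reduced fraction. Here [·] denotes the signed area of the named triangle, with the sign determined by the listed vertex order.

[CLV]:[XSD] = -5/7

Assign V = (0, 0), D = (1, 0), S = (0, 1) — the answer is frame-independent, so this choice is without loss of generality.
1. C lies on line VD with VC:CD = 3:4 ⇒ C = (3/7, 0)
2. L lies on line SD with SL:LD = 4:5 ⇒ L = (4/9, 5/9)
3. X is the centroid of triangle SVL ⇒ X = (4/27, 14/27)
2·[CLV] = 5/21, 2·[XSD] = -1/3
[CLV]:[XSD] = 5/21:-1/3 = -5/7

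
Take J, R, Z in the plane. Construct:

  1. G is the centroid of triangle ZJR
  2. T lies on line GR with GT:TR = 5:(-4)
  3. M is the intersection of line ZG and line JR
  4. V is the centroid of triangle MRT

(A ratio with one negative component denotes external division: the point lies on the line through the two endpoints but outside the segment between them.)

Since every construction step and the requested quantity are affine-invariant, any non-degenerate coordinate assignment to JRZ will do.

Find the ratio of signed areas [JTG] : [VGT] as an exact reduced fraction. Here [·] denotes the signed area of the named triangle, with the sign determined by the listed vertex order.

[JTG]:[VGT] = -6

Choose coordinates J = (0, 0), R = (1, 0), Z = (0, 1).
1. G is the centroid of triangle ZJR ⇒ G = (1/3, 1/3)
2. T lies on line GR with GT:TR = 5:(-4) ⇒ T = (11/3, -4/3)
3. M is the intersection of line ZG and line JR ⇒ M = (1/2, 0)
4. V is the centroid of triangle MRT ⇒ V = (31/18, -4/9)
2·[JTG] = 5/3, 2·[VGT] = -5/18
[JTG]:[VGT] = 5/3:-5/18 = -6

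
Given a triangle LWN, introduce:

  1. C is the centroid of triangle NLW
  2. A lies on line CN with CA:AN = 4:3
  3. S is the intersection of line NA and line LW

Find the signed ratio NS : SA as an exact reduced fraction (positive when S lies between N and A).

NS:SA = -7/5

Set L = (0, 0), W = (1, 0), N = (0, 1); any affine frame gives the same invariant.
1. C is the centroid of triangle NLW ⇒ C = (1/3, 1/3)
2. A lies on line CN with CA:AN = 4:3 ⇒ A = (1/7, 5/7)
3. S is the intersection of line NA and line LW ⇒ S = (1/2, 0)
S = N + t·(A−N) with t = 7/2, so NS:SA = t:(1−t) = 7/2:-5/2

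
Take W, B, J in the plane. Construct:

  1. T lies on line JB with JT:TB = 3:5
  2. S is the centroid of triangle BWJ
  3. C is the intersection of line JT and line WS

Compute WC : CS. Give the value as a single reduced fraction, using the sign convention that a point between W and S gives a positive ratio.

WC:CS = -3

Choose coordinates W = (0, 0), B = (1, 0), J = (0, 1).
1. T lies on line JB with JT:TB = 3:5 ⇒ T = (3/8, 5/8)
2. S is the centroid of triangle BWJ ⇒ S = (1/3, 1/3)
3. C is the intersection of line JT and line WS ⇒ C = (1/2, 1/2)
C = W + t·(S−W) with t = 3/2, so WC:CS = t:(1−t) = 3/2:-1/2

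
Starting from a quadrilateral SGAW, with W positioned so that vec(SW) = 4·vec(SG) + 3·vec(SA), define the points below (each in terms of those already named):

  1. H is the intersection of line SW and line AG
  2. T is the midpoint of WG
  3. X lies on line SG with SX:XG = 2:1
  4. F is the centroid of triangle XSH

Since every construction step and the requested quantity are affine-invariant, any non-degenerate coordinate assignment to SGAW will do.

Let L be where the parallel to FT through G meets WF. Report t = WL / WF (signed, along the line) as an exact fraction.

t = 2

Set S = (0, 0), G = (1, 0), A = (0, 1), W = (4, 3); any affine frame gives the same invariant.
1. H is the intersection of line SW and line AG ⇒ H = (4/7, 3/7)
2. T is the midpoint of WG ⇒ T = (5/2, 3/2)
3. X lies on line SG with SX:XG = 2:1 ⇒ X = (2/3, 0)
4. F is the centroid of triangle XSH ⇒ F = (26/63, 1/7)
through G parallel to FT: direction (263/126, 19/14); meets WF at L = (-200/63, -19/7)
L = W + t·(F−W) with t = 2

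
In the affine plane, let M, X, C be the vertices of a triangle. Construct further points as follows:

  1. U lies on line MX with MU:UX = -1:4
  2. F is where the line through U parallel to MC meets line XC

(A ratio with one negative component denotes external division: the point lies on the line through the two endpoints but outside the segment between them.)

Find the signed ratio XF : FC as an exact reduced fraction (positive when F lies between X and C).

XF:FC = -4

Set M = (0, 0), X = (1, 0), C = (0, 1); any affine frame gives the same invariant.
1. U lies on line MX with MU:UX = -1:4 ⇒ U = (-1/3, 0)
2. F is where the line through U parallel to MC meets line XC ⇒ F = (-1/3, 4/3)
F = X + t·(C−X) with t = 4/3, so XF:FC = t:(1−t) = 4/3:-1/3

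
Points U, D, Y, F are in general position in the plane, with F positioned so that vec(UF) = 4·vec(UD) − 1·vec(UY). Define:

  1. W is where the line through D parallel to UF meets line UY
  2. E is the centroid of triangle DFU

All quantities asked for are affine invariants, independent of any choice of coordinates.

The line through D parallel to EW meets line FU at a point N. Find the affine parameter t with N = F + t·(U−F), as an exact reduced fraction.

Choose coordinates U = (0, 0), D = (1, 0), Y = (0, 1), F = (4, -1).
1. W is where the line through D parallel to UF meets line UY ⇒ W = (0, 1/4)
2. E is the centroid of triangle DFU ⇒ E = (5/3, -1/3)
through D parallel to EW: direction (-5/3, 7/12); meets FU at N = (7/2, -7/8)
N = F + t·(U−F) with t = 1/8

t = 1/8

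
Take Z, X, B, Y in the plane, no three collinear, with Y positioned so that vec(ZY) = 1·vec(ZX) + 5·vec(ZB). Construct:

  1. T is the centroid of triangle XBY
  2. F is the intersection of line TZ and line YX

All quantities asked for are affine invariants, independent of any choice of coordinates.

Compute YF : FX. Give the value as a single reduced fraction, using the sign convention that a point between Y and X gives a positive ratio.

Choose coordinates Z = (0, 0), X = (1, 0), B = (0, 1), Y = (1, 5).
1. T is the centroid of triangle XBY ⇒ T = (2/3, 2)
2. F is the intersection of line TZ and line YX ⇒ F = (1, 3)
F = Y + t·(X−Y) with t = 2/5, so YF:FX = t:(1−t) = 2/5:3/5

YF:FX = 2/3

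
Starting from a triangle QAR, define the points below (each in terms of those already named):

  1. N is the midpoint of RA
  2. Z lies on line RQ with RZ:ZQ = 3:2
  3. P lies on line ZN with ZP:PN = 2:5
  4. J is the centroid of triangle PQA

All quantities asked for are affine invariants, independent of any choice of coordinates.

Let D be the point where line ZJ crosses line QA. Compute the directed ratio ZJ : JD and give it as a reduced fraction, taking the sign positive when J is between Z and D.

Work in coordinates with Q = (0, 0), A = (1, 0), R = (0, 1).
1. N is the midpoint of RA ⇒ N = (1/2, 1/2)
2. Z lies on line RQ with RZ:ZQ = 3:2 ⇒ Z = (0, 2/5)
3. P lies on line ZN with ZP:PN = 2:5 ⇒ P = (1/7, 3/7)
4. J is the centroid of triangle PQA ⇒ J = (8/21, 1/7)
line ZJ meets QA at D = (16/27, 0)
J = Z + t·(D−Z) with t = 9/14, so ZJ:JD = 9/14:5/14

ZJ:JD = 9/5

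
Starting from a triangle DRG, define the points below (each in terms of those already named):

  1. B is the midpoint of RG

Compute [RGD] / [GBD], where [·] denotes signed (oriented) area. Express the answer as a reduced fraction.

[RGD]:[GBD] = -2

Set D = (0, 0), R = (1, 0), G = (0, 1); any affine frame gives the same invariant.
1. B is the midpoint of RG ⇒ B = (1/2, 1/2)
2·[RGD] = 1, 2·[GBD] = -1/2
[RGD]:[GBD] = 1:-1/2 = -2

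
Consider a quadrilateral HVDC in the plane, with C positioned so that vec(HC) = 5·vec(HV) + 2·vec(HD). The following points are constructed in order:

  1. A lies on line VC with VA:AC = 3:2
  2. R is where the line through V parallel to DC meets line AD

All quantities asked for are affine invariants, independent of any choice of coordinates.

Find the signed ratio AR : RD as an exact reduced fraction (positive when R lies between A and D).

Assign H = (0, 0), V = (1, 0), D = (0, 1), C = (5, 2) — the answer is frame-independent, so this choice is without loss of generality.
1. A lies on line VC with VA:AC = 3:2 ⇒ A = (17/5, 6/5)
2. R is where the line through V parallel to DC meets line AD ⇒ R = (17/2, 3/2)
R = A + t·(D−A) with t = -3/2, so AR:RD = t:(1−t) = -3/2:5/2

AR:RD = -3/5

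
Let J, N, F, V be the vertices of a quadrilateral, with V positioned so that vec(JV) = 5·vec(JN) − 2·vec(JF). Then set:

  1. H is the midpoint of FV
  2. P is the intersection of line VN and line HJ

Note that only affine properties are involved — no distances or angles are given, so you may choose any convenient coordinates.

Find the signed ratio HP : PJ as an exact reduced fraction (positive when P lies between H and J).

Work in coordinates with J = (0, 0), N = (1, 0), F = (0, 1), V = (5, -2).
1. H is the midpoint of FV ⇒ H = (5/2, -1/2)
2. P is the intersection of line VN and line HJ ⇒ P = (5/3, -1/3)
P = H + t·(J−H) with t = 1/3, so HP:PJ = t:(1−t) = 1/3:2/3

HP:PJ = 1/2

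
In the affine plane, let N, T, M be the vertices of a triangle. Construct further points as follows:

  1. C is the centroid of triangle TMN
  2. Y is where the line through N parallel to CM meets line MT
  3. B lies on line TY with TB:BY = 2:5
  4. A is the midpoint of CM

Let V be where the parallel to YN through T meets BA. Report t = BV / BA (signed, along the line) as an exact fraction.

t = -4/3

Work in coordinates with N = (0, 0), T = (1, 0), M = (0, 1).
1. C is the centroid of triangle TMN ⇒ C = (1/3, 1/3)
2. Y is where the line through N parallel to CM meets line MT ⇒ Y = (-1, 2)
3. B lies on line TY with TB:BY = 2:5 ⇒ B = (3/7, 4/7)
4. A is the midpoint of CM ⇒ A = (1/6, 2/3)
through T parallel to YN: direction (1, -2); meets BA at V = (7/9, 4/9)
V = B + t·(A−B) with t = -4/3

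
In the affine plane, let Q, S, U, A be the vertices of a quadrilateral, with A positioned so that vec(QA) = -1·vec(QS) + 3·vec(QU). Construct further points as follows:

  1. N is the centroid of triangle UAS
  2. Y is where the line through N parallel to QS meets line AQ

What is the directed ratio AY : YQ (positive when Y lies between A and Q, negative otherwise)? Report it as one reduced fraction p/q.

Choose coordinates Q = (0, 0), S = (1, 0), U = (0, 1), A = (-1, 3).
1. N is the centroid of triangle UAS ⇒ N = (0, 4/3)
2. Y is where the line through N parallel to QS meets line AQ ⇒ Y = (-4/9, 4/3)
Y = A + t·(Q−A) with t = 5/9, so AY:YQ = t:(1−t) = 5/9:4/9

AY:YQ = 5/4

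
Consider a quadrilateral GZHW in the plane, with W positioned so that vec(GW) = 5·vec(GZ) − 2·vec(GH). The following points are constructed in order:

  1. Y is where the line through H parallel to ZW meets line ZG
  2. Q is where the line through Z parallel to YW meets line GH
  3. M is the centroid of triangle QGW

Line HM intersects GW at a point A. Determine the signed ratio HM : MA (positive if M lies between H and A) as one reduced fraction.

HM:MA = 7/2

Choose coordinates G = (0, 0), Z = (1, 0), H = (0, 1), W = (5, -2).
1. Y is where the line through H parallel to ZW meets line ZG ⇒ Y = (2, 0)
2. Q is where the line through Z parallel to YW meets line GH ⇒ Q = (0, 2/3)
3. M is the centroid of triangle QGW ⇒ M = (5/3, -4/9)
line HM meets GW at A = (15/7, -6/7)
M = H + t·(A−H) with t = 7/9, so HM:MA = 7/9:2/9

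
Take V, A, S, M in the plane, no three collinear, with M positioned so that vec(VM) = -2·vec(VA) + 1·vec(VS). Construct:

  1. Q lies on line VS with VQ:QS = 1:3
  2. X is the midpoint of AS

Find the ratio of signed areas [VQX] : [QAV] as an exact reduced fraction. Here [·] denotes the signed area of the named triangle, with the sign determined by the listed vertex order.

Set V = (0, 0), A = (1, 0), S = (0, 1), M = (-2, 1); any affine frame gives the same invariant.
1. Q lies on line VS with VQ:QS = 1:3 ⇒ Q = (0, 1/4)
2. X is the midpoint of AS ⇒ X = (1/2, 1/2)
2·[VQX] = -1/8, 2·[QAV] = -1/4
[VQX]:[QAV] = -1/8:-1/4 = 1/2

[VQX]:[QAV] = 1/2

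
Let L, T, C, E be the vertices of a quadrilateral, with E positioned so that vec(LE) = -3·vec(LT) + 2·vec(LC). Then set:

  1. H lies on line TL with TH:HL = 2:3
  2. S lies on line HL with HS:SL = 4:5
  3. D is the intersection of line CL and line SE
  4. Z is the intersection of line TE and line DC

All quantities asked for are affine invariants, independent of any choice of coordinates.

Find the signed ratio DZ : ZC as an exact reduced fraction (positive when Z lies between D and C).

Choose coordinates L = (0, 0), T = (1, 0), C = (0, 1), E = (-3, 2).
1. H lies on line TL with TH:HL = 2:3 ⇒ H = (3/5, 0)
2. S lies on line HL with HS:SL = 4:5 ⇒ S = (1/3, 0)
3. D is the intersection of line CL and line SE ⇒ D = (0, 1/5)
4. Z is the intersection of line TE and line DC ⇒ Z = (0, 1/2)
Z = D + t·(C−D) with t = 3/8, so DZ:ZC = t:(1−t) = 3/8:5/8

DZ:ZC = 3/5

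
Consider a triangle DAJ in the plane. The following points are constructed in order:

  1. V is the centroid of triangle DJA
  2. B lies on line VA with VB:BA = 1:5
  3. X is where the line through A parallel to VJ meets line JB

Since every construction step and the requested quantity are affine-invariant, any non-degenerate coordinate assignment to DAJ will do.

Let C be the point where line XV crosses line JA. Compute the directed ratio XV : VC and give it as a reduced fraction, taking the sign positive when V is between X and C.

Assign D = (0, 0), A = (1, 0), J = (0, 1) — the answer is frame-independent, so this choice is without loss of generality.
1. V is the centroid of triangle DJA ⇒ V = (1/3, 1/3)
2. B lies on line VA with VB:BA = 1:5 ⇒ B = (4/9, 5/18)
3. X is where the line through A parallel to VJ meets line JB ⇒ X = (8/3, -10/3)
line XV meets JA at C = (-1/4, 5/4)
V = X + t·(C−X) with t = 4/5, so XV:VC = 4/5:1/5

XV:VC = 4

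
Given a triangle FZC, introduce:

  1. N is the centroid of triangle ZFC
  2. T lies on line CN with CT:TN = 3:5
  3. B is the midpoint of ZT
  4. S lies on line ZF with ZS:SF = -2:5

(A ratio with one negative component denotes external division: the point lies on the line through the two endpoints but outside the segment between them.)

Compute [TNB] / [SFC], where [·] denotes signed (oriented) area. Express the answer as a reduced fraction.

[TNB]:[SFC] = -1/16

Choose coordinates F = (0, 0), Z = (1, 0), C = (0, 1).
1. N is the centroid of triangle ZFC ⇒ N = (1/3, 1/3)
2. T lies on line CN with CT:TN = 3:5 ⇒ T = (1/8, 3/4)
3. B is the midpoint of ZT ⇒ B = (9/16, 3/8)
4. S lies on line ZF with ZS:SF = -2:5 ⇒ S = (5/3, 0)
2·[TNB] = 5/48, 2·[SFC] = -5/3
[TNB]:[SFC] = 5/48:-5/3 = -1/16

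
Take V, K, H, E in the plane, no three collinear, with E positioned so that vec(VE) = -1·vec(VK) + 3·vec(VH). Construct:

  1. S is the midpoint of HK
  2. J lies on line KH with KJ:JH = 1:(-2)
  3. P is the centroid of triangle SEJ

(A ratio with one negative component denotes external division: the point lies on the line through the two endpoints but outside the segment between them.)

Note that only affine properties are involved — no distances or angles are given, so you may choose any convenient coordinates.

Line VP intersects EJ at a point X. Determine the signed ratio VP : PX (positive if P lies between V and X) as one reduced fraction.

Set V = (0, 0), K = (1, 0), H = (0, 1), E = (-1, 3); any affine frame gives the same invariant.
1. S is the midpoint of HK ⇒ S = (1/2, 1/2)
2. J lies on line KH with KJ:JH = 1:(-2) ⇒ J = (2, -1)
3. P is the centroid of triangle SEJ ⇒ P = (1/2, 5/6)
line VP meets EJ at X = (5/9, 25/27)
P = V + t·(X−V) with t = 9/10, so VP:PX = 9/10:1/10

VP:PX = 9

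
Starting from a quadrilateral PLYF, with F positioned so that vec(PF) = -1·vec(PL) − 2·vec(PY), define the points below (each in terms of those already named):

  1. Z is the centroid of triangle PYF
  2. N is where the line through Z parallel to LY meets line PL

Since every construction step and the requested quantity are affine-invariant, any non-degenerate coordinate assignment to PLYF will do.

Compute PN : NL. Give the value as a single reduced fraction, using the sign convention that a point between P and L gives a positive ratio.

PN:NL = -2/5

Set P = (0, 0), L = (1, 0), Y = (0, 1), F = (-1, -2); any affine frame gives the same invariant.
1. Z is the centroid of triangle PYF ⇒ Z = (-1/3, -1/3)
2. N is where the line through Z parallel to LY meets line PL ⇒ N = (-2/3, 0)
N = P + t·(L−P) with t = -2/3, so PN:NL = t:(1−t) = -2/3:5/3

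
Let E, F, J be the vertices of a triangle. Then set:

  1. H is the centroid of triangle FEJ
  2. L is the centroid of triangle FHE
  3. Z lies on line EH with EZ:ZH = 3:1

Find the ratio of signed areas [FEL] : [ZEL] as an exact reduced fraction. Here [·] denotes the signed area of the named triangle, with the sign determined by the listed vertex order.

Choose coordinates E = (0, 0), F = (1, 0), J = (0, 1).
1. H is the centroid of triangle FEJ ⇒ H = (1/3, 1/3)
2. L is the centroid of triangle FHE ⇒ L = (4/9, 1/9)
3. Z lies on line EH with EZ:ZH = 3:1 ⇒ Z = (1/4, 1/4)
2·[FEL] = -1/9, 2·[ZEL] = 1/12
[FEL]:[ZEL] = -1/9:1/12 = -4/3

[FEL]:[ZEL] = -4/3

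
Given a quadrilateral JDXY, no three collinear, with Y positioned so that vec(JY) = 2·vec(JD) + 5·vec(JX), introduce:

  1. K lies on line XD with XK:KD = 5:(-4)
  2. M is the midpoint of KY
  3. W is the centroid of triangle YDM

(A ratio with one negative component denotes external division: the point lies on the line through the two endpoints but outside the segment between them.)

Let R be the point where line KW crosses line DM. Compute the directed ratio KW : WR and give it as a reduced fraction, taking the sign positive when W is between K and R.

Assign J = (0, 0), D = (1, 0), X = (0, 1), Y = (2, 5) — the answer is frame-independent, so this choice is without loss of generality.
1. K lies on line XD with XK:KD = 5:(-4) ⇒ K = (5, -4)
2. M is the midpoint of KY ⇒ M = (7/2, 1/2)
3. W is the centroid of triangle YDM ⇒ W = (13/6, 11/6)
line KW meets DM at R = (23/8, 3/8)
W = K + t·(R−K) with t = 4/3, so KW:WR = 4/3:-1/3

KW:WR = -4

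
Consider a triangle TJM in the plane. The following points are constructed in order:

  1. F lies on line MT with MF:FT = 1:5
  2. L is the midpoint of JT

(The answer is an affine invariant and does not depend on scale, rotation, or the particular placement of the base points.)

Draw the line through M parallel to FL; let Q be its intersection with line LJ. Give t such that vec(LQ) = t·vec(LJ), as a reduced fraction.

t = 1/5

Assign T = (0, 0), J = (1, 0), M = (0, 1) — the answer is frame-independent, so this choice is without loss of generality.
1. F lies on line MT with MF:FT = 1:5 ⇒ F = (0, 5/6)
2. L is the midpoint of JT ⇒ L = (1/2, 0)
through M parallel to FL: direction (1/2, -5/6); meets LJ at Q = (3/5, 0)
Q = L + t·(J−L) with t = 1/5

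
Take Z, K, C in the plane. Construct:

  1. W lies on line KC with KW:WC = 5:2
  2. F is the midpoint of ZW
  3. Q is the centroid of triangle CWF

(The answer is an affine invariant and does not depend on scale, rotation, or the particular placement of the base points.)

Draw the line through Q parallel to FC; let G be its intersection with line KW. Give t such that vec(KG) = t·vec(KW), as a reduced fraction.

t = 19/15

Work in coordinates with Z = (0, 0), K = (1, 0), C = (0, 1).
1. W lies on line KC with KW:WC = 5:2 ⇒ W = (2/7, 5/7)
2. F is the midpoint of ZW ⇒ F = (1/7, 5/14)
3. Q is the centroid of triangle CWF ⇒ Q = (1/7, 29/42)
through Q parallel to FC: direction (-1/7, 9/14); meets KW at G = (2/21, 19/21)
G = K + t·(W−K) with t = 19/15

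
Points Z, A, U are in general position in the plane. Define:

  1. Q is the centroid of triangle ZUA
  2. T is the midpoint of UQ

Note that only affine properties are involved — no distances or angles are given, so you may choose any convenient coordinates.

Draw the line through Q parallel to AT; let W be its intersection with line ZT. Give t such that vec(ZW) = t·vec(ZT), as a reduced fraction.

t = 3/4

Choose coordinates Z = (0, 0), A = (1, 0), U = (0, 1).
1. Q is the centroid of triangle ZUA ⇒ Q = (1/3, 1/3)
2. T is the midpoint of UQ ⇒ T = (1/6, 2/3)
through Q parallel to AT: direction (-5/6, 2/3); meets ZT at W = (1/8, 1/2)
W = Z + t·(T−Z) with t = 3/4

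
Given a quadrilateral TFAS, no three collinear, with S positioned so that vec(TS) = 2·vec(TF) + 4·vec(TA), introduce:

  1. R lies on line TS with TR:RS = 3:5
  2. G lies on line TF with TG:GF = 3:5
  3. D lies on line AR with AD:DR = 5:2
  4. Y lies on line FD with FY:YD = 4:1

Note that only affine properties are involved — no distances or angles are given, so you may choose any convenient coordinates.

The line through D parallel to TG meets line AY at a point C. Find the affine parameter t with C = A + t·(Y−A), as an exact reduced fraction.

Choose coordinates T = (0, 0), F = (1, 0), A = (0, 1), S = (2, 4).
1. R lies on line TS with TR:RS = 3:5 ⇒ R = (3/4, 3/2)
2. G lies on line TF with TG:GF = 3:5 ⇒ G = (3/8, 0)
3. D lies on line AR with AD:DR = 5:2 ⇒ D = (15/28, 19/14)
4. Y lies on line FD with FY:YD = 4:1 ⇒ Y = (22/35, 38/35)
through D parallel to TG: direction (3/8, 0); meets AY at C = (55/21, 19/14)
C = A + t·(Y−A) with t = 25/6

t = 25/6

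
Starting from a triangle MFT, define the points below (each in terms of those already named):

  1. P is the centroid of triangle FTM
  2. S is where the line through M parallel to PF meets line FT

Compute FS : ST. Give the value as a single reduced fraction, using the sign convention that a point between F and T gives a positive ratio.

FS:ST = -1/2

Work in coordinates with M = (0, 0), F = (1, 0), T = (0, 1).
1. P is the centroid of triangle FTM ⇒ P = (1/3, 1/3)
2. S is where the line through M parallel to PF meets line FT ⇒ S = (2, -1)
S = F + t·(T−F) with t = -1, so FS:ST = t:(1−t) = -1:2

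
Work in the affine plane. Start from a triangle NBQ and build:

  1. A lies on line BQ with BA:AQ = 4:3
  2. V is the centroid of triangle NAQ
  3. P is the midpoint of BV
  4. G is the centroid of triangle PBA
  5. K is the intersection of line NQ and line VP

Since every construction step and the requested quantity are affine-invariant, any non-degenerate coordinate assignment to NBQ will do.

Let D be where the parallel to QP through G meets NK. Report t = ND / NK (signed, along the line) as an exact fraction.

Choose coordinates N = (0, 0), B = (1, 0), Q = (0, 1).
1. A lies on line BQ with BA:AQ = 4:3 ⇒ A = (3/7, 4/7)
2. V is the centroid of triangle NAQ ⇒ V = (1/7, 11/21)
3. P is the midpoint of BV ⇒ P = (4/7, 11/42)
4. G is the centroid of triangle PBA ⇒ G = (2/3, 5/18)
5. K is the intersection of line NQ and line VP ⇒ K = (0, 11/18)
through G parallel to QP: direction (4/7, -31/42); meets NK at D = (0, 41/36)
D = N + t·(K−N) with t = 41/22

t = 41/22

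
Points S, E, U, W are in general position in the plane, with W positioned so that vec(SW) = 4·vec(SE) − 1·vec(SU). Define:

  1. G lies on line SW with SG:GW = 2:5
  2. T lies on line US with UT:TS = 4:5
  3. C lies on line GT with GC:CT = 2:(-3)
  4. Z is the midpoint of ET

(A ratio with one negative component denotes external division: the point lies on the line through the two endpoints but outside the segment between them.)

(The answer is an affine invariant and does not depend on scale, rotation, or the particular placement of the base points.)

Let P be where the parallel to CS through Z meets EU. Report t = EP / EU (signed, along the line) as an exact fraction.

t = -1/46

Work in coordinates with S = (0, 0), E = (1, 0), U = (0, 1), W = (4, -1).
1. G lies on line SW with SG:GW = 2:5 ⇒ G = (8/7, -2/7)
2. T lies on line US with UT:TS = 4:5 ⇒ T = (0, 5/9)
3. C lies on line GT with GC:CT = 2:(-3) ⇒ C = (24/7, -124/63)
4. Z is the midpoint of ET ⇒ Z = (1/2, 5/18)
through Z parallel to CS: direction (-24/7, 124/63); meets EU at P = (47/46, -1/46)
P = E + t·(U−E) with t = -1/46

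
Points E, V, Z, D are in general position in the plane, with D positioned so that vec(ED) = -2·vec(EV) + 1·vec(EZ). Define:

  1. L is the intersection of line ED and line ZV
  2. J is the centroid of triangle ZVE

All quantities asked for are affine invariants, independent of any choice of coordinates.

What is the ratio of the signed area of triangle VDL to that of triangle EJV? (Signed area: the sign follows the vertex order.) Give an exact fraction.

Choose coordinates E = (0, 0), V = (1, 0), Z = (0, 1), D = (-2, 1).
1. L is the intersection of line ED and line ZV ⇒ L = (2, -1)
2. J is the centroid of triangle ZVE ⇒ J = (1/3, 1/3)
2·[VDL] = 2, 2·[EJV] = -1/3
[VDL]:[EJV] = 2:-1/3 = -6

[VDL]:[EJV] = -6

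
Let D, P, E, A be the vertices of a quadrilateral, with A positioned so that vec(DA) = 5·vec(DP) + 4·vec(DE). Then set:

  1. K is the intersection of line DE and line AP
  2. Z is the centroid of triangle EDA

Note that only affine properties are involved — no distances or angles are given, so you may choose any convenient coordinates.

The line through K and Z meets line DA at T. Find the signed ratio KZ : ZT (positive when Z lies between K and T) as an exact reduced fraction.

Set D = (0, 0), P = (1, 0), E = (0, 1), A = (5, 4); any affine frame gives the same invariant.
1. K is the intersection of line DE and line AP ⇒ K = (0, -1)
2. Z is the centroid of triangle EDA ⇒ Z = (5/3, 5/3)
line KZ meets DA at T = (5/4, 1)
Z = K + t·(T−K) with t = 4/3, so KZ:ZT = 4/3:-1/3

KZ:ZT = -4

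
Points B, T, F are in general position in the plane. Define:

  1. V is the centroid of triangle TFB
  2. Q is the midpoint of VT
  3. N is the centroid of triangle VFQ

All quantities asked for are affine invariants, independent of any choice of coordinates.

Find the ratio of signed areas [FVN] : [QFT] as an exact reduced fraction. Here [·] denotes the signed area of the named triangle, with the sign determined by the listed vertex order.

Set B = (0, 0), T = (1, 0), F = (0, 1); any affine frame gives the same invariant.
1. V is the centroid of triangle TFB ⇒ V = (1/3, 1/3)
2. Q is the midpoint of VT ⇒ Q = (2/3, 1/6)
3. N is the centroid of triangle VFQ ⇒ N = (1/3, 1/2)
2·[FVN] = 1/18, 2·[QFT] = -1/6
[FVN]:[QFT] = 1/18:-1/6 = -1/3

[FVN]:[QFT] = -1/3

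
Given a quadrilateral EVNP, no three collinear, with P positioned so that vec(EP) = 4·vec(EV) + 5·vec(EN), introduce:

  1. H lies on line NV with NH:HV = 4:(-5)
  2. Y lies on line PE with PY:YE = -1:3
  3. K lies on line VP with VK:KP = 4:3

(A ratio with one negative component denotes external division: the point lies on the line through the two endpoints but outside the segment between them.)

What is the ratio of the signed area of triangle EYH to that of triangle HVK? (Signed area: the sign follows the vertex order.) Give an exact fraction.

[EYH]:[HVK] = 21/8

Work in coordinates with E = (0, 0), V = (1, 0), N = (0, 1), P = (4, 5).
1. H lies on line NV with NH:HV = 4:(-5) ⇒ H = (-4, 5)
2. Y lies on line PE with PY:YE = -1:3 ⇒ Y = (6, 15/2)
3. K lies on line VP with VK:KP = 4:3 ⇒ K = (19/7, 20/7)
2·[EYH] = 60, 2·[HVK] = 160/7
[EYH]:[HVK] = 60:160/7 = 21/8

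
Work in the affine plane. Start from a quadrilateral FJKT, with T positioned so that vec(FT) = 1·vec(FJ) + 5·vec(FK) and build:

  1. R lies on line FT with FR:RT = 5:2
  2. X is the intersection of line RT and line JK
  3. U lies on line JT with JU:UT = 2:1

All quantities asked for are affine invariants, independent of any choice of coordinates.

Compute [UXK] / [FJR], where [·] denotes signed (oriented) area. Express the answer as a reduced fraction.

[UXK]:[FJR] = -7/45

Assign F = (0, 0), J = (1, 0), K = (0, 1), T = (1, 5) — the answer is frame-independent, so this choice is without loss of generality.
1. R lies on line FT with FR:RT = 5:2 ⇒ R = (5/7, 25/7)
2. X is the intersection of line RT and line JK ⇒ X = (1/6, 5/6)
3. U lies on line JT with JU:UT = 2:1 ⇒ U = (1, 10/3)
2·[UXK] = -5/9, 2·[FJR] = 25/7
[UXK]:[FJR] = -5/9:25/7 = -7/45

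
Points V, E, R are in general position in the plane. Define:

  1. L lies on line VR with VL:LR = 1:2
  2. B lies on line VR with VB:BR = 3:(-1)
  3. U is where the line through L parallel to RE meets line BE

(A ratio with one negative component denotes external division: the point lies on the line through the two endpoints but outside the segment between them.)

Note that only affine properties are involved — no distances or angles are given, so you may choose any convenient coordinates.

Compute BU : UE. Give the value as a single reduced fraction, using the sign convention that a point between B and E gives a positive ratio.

BU:UE = -7/4

Assign V = (0, 0), E = (1, 0), R = (0, 1) — the answer is frame-independent, so this choice is without loss of generality.
1. L lies on line VR with VL:LR = 1:2 ⇒ L = (0, 1/3)
2. B lies on line VR with VB:BR = 3:(-1) ⇒ B = (0, 3/2)
3. U is where the line through L parallel to RE meets line BE ⇒ U = (7/3, -2)
U = B + t·(E−B) with t = 7/3, so BU:UE = t:(1−t) = 7/3:-4/3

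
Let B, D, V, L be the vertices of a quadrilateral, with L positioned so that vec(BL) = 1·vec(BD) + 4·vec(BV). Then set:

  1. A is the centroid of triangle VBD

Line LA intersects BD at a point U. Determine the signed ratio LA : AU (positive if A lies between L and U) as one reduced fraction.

Set B = (0, 0), D = (1, 0), V = (0, 1), L = (1, 4); any affine frame gives the same invariant.
1. A is the centroid of triangle VBD ⇒ A = (1/3, 1/3)
line LA meets BD at U = (3/11, 0)
A = L + t·(U−L) with t = 11/12, so LA:AU = 11/12:1/12

LA:AU = 11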